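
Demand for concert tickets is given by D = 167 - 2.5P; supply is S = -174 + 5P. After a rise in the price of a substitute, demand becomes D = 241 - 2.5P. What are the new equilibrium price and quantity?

P' = 166/3, Q' = 308/3

Original equilibrium: P* = 682/15, Q* = 160/3.
New equilibrium: 241 - 2.5P = -174 + 5P, so 415 = 7.5P and P' = 166/3; Q' = 241 − 2.5(166/3) = 308/3.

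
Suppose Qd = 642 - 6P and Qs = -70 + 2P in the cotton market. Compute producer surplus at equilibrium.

Producer surplus = 2916

Equilibrium: 642 - 6P = -70 + 2P gives P* = 89, Q* = 108.
Supply starts at P = 35 (where Qs = 0).
PS = ½(89 − 35)(108) = 2916.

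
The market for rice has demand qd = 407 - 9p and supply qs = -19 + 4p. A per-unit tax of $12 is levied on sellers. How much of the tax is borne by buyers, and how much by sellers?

Buyers bear 48/13, sellers bear 108/13

Pre-tax equilibrium: p* = 426/13, q* = 1457/13.
Tax on sellers shifts supply to qs = -19 + 4(p − 12) = -67 + 4p.
407 - 9p = -67 + 4p gives buyer price pb = 474/13; sellers receive ps = 474/13 − 12 = 318/13.
New quantity: q = 407 − 9(474/13) = 1025/13.
Buyer burden = 474/13 − 426/13 = 48/13; seller burden = 426/13 − 318/13 = 108/13.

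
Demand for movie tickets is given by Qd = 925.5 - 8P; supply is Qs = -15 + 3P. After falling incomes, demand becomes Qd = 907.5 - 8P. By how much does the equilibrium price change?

Original equilibrium: P* = 85.5, Q* = 241.5.
New equilibrium: 907.5 - 8P = -15 + 3P, so 922.5 = 11P and P' = 1845/22; Q' = 907.5 − 8(1845/22) = 5205/22.
Change in price: 1845/22 − 85.5 = -18/11.

ΔP = -18/11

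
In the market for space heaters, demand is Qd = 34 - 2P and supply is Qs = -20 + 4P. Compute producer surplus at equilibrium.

Producer surplus = 32

Equilibrium: 34 - 2P = -20 + 4P gives P* = 9, Q* = 16.
Supply starts at P = 5 (where Qs = 0).
PS = ½(9 − 5)(16) = 32.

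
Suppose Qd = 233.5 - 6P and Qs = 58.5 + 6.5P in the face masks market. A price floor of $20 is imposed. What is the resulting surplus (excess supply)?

Surplus = 75

Equilibrium price would be P* = 14, so the floor at 20 binds.
At P = 20: Qd = 113.5, Qs = 188.5.
Surplus = 188.5 − 113.5 = 75.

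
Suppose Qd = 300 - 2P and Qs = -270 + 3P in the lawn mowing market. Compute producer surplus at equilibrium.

Producer surplus = 864

Equilibrium: 300 - 2P = -270 + 3P gives P* = 114, Q* = 72.
Supply starts at P = 90 (where Qs = 0).
PS = ½(114 − 90)(72) = 864.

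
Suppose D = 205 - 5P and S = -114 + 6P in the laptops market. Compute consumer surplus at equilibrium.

Equilibrium: 205 - 5P = -114 + 6P gives P* = 29, Q* = 60.
Demand choke price (D = 0): P = 41.
CS = ½(41 − 29)(60) = 360.

Consumer surplus = 360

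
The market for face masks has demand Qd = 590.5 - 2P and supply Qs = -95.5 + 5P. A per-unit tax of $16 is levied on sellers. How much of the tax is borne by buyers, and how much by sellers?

Pre-tax equilibrium: P* = 98, Q* = 394.5.
Tax on sellers shifts supply to Qs = -95.5 + 5(P − 16) = -175.5 + 5P.
590.5 - 2P = -175.5 + 5P gives buyer price Pb = 766/7; sellers receive Ps = 766/7 − 16 = 654/7.
New quantity: Q = 590.5 − 2(766/7) = 5203/14.
Buyer burden = 766/7 − 98 = 80/7; seller burden = 98 − 654/7 = 32/7.

Buyers bear 80/7, sellers bear 32/7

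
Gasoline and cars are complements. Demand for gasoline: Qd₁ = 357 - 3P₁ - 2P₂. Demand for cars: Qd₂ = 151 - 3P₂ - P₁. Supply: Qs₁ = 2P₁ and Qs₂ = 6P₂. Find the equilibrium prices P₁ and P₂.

Market 1: 357 - 3P₁ - 2P₂ = 2P₁ → 5P₁ + 2P₂ = 357.
Market 2: 9P₂ + P₁ = 151.
Eliminating P₂: 9×(1) − 2×(2) gives 43P₁ = 2911, so P₁ = 2911/43.
Back-substitute into (2): P₂ = (151 − 1×2911/43) / 9 = 398/43.

P₁ = 2911/43, P₂ = 398/43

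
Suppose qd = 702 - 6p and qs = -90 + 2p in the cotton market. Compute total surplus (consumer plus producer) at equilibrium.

Total surplus = 3888

Equilibrium: 702 - 6p = -90 + 2p gives p* = 99, q* = 108.
Demand choke price: p = 117; supply starts at p = 45.
CS = ½(117 − 99)(108) = 972; PS = ½(99 − 45)(108) = 2916.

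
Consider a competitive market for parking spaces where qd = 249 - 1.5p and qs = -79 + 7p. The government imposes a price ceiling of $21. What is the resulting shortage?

Equilibrium price would be p* = 656/17, so the ceiling at 21 binds.
At p = 21: qd = 249 − 1.5(21) = 217.5, qs = -79 + 7(21) = 68.
Shortage = 217.5 − 68 = 149.5.

Shortage = 149.5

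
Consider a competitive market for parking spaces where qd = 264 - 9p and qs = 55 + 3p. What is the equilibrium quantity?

Set qd = qs: 264 - 9p = 55 + 3p.
209 = 12p, so p* = 209/12.
q* = 264 − 9(209/12) = 107.25.

q* = 107.25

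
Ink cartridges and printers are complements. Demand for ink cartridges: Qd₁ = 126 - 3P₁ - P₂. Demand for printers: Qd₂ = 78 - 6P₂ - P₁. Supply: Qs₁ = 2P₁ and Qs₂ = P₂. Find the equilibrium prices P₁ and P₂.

P₁ = 402/17, P₂ = 132/17

Market 1: 126 - 3P₁ - P₂ = 2P₁ → 5P₁ + P₂ = 126.
Market 2: 7P₂ + P₁ = 78.
Eliminating P₂: 7×(1) − 1×(2) gives 34P₁ = 804, so P₁ = 402/17.
Back-substitute into (2): P₂ = (78 − 1×402/17) / 7 = 132/17.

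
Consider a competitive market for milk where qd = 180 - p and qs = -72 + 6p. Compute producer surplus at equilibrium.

Equilibrium: 180 - p = -72 + 6p gives p* = 36, q* = 144.
Supply starts at p = 12 (where qs = 0).
PS = ½(36 − 12)(144) = 1728.

Producer surplus = 1728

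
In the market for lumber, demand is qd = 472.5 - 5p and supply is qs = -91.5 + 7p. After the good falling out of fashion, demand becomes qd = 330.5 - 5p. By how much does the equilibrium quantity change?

Δq = -497/6

Original equilibrium: p* = 47, q* = 237.5.
New equilibrium: 330.5 - 5p = -91.5 + 7p, so 422 = 12p and p' = 211/6; q' = 330.5 − 5(211/6) = 464/3.
Change in quantity: 464/3 − 237.5 = -497/6.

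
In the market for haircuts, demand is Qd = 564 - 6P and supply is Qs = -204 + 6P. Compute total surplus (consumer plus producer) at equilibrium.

Total surplus = 5400

Equilibrium: 564 - 6P = -204 + 6P gives P* = 64, Q* = 180.
Demand choke price: P = 94; supply starts at P = 34.
CS = ½(94 − 64)(180) = 2700; PS = ½(64 − 34)(180) = 2700.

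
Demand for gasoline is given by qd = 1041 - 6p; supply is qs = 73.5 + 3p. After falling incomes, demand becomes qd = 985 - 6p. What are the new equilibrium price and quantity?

Original equilibrium: p* = 107.5, q* = 396.
New equilibrium: 985 - 6p = 73.5 + 3p, so 911.5 = 9p and p' = 1823/18; q' = 985 − 6(1823/18) = 1132/3.

p' = 1823/18, q' = 1132/3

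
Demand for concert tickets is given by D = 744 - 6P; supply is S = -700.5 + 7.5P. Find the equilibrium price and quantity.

Set D = S: 744 - 6P = -700.5 + 7.5P.
1444.5 = 13.5P, so P* = 107.
Q* = 744 − 6(107) = 102.

P* = 107, Q* = 102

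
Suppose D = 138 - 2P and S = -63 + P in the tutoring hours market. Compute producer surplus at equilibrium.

Producer surplus = 8

Equilibrium: 138 - 2P = -63 + P gives P* = 67, Q* = 4.
Supply starts at P = 63 (where S = 0).
PS = ½(67 − 63)(4) = 8.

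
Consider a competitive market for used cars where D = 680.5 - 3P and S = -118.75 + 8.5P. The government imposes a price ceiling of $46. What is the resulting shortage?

Shortage = 270.25

Equilibrium price would be P* = 69.5, so the ceiling at 46 binds.
At P = 46: D = 680.5 − 3(46) = 542.5, S = -118.75 + 8.5(46) = 272.25.
Shortage = 542.5 − 272.25 = 270.25.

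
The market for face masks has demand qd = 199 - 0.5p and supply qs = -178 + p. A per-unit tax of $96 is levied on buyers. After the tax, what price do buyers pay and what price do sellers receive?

Buyers pay 946/3, sellers receive 658/3

Pre-tax equilibrium: p* = 754/3, q* = 220/3.
Tax on buyers shifts demand to qd = 199 − 0.5(p + 96) = 151 - 0.5p.
151 - 0.5p = -178 + p gives seller price ps = 658/3; buyers pay pb = 658/3 + 96 = 946/3.
New quantity: q = 199 − 0.5(946/3) = 124/3.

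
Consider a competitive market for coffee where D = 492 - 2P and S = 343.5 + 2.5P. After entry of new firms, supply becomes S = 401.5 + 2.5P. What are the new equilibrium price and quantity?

Original equilibrium: P* = 33, Q* = 426.
New equilibrium: 492 - 2P = 401.5 + 2.5P, so 90.5 = 4.5P and P' = 181/9; Q' = 492 − 2(181/9) = 4066/9.

P' = 181/9, Q' = 4066/9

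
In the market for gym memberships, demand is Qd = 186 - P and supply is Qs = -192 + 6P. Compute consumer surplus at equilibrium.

Consumer surplus = 8712

Equilibrium: 186 - P = -192 + 6P gives P* = 54, Q* = 132.
Demand choke price (Qd = 0): P = 186.
CS = ½(186 − 54)(132) = 8712.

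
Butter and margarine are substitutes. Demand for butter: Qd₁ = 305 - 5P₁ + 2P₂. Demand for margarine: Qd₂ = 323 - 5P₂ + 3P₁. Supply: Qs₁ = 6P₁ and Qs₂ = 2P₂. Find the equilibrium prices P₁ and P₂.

Market 1: 305 - 5P₁ + 2P₂ = 6P₁ → 11P₁ - 2P₂ = 305.
Market 2: 7P₂ - 3P₁ = 323.
Eliminating P₂: 7×(1) + 2×(2) gives 71P₁ = 2781, so P₁ = 2781/71.
Back-substitute into (2): P₂ = (323 + 3×2781/71) / 7 = 4468/71.

P₁ = 2781/71, P₂ = 4468/71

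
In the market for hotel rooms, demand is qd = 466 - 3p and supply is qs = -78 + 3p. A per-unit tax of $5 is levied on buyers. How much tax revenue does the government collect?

Pre-tax equilibrium: p* = 272/3, q* = 194.
Tax on buyers shifts demand to qd = 466 − 3(p + 5) = 451 - 3p.
451 - 3p = -78 + 3p gives seller price ps = 529/6; buyers pay pb = 529/6 + 5 = 559/6.
New quantity: q = 466 − 3(559/6) = 186.5.
Revenue = 5 × 186.5 = 932.5.

Tax revenue = 932.5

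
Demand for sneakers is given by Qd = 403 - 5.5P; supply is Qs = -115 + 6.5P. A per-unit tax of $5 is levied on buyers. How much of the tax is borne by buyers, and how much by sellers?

Pre-tax equilibrium: P* = 259/6, Q* = 1987/12.
Tax on buyers shifts demand to Qd = 403 − 5.5(P + 5) = 375.5 - 5.5P.
375.5 - 5.5P = -115 + 6.5P gives seller price Ps = 40.875; buyers pay Pb = 40.875 + 5 = 45.875.
New quantity: Q = 403 − 5.5(45.875) = 150.6875.
Buyer burden = 45.875 − 259/6 = 65/24; seller burden = 259/6 − 40.875 = 55/24.

Buyers bear 65/24, sellers bear 55/24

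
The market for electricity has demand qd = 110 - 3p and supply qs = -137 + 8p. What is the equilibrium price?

Set qd = qs: 110 - 3p = -137 + 8p.
247 = 11p, so p* = 247/11.
q* = 110 − 3(247/11) = 469/11.

p* = 247/11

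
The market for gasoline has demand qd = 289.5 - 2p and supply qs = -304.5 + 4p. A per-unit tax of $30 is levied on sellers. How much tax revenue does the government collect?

Pre-tax equilibrium: p* = 99, q* = 91.5.
Tax on sellers shifts supply to qs = -304.5 + 4(p − 30) = -424.5 + 4p.
289.5 - 2p = -424.5 + 4p gives buyer price pb = 119; sellers receive ps = 119 − 30 = 89.
New quantity: q = 289.5 − 2(119) = 51.5.
Revenue = 30 × 51.5 = 1545.

Tax revenue = 1545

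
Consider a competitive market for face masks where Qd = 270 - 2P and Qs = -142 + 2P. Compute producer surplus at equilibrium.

Equilibrium: 270 - 2P = -142 + 2P gives P* = 103, Q* = 64.
Supply starts at P = 71 (where Qs = 0).
PS = ½(103 − 71)(64) = 1024.

Producer surplus = 1024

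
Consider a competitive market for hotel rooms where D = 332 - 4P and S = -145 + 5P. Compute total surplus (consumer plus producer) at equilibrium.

Equilibrium: 332 - 4P = -145 + 5P gives P* = 53, Q* = 120.
Demand choke price: P = 83; supply starts at P = 29.
CS = ½(83 − 53)(120) = 1800; PS = ½(53 − 29)(120) = 1440.

Total surplus = 3240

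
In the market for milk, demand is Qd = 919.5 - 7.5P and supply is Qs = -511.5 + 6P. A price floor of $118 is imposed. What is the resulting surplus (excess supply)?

Surplus = 162

Equilibrium price would be P* = 106, so the floor at 118 binds.
At P = 118: Qd = 34.5, Qs = 196.5.
Surplus = 196.5 − 34.5 = 162.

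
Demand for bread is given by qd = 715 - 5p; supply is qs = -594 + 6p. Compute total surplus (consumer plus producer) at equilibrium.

Equilibrium: 715 - 5p = -594 + 6p gives p* = 119, q* = 120.
Demand choke price: p = 143; supply starts at p = 99.
CS = ½(143 − 119)(120) = 1440; PS = ½(119 − 99)(120) = 1200.

Total surplus = 2640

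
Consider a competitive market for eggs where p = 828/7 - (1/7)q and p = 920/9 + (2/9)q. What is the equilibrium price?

Set the two price expressions equal: 828/7 - (1/7)q = 920/9 + (2/9)q.
1012/63 = (23/63)q, so q* = 44.
p* = 828/7 − (1/7)(44) = 112.

p* = 112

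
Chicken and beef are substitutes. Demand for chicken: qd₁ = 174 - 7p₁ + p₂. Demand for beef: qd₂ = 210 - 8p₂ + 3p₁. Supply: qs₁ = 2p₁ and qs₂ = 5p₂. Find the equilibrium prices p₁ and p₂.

Market 1: 174 - 7p₁ + p₂ = 2p₁ → 9p₁ - p₂ = 174.
Market 2: 13p₂ - 3p₁ = 210.
Eliminating p₂: 13×(1) + 1×(2) gives 114p₁ = 2472, so p₁ = 412/19.
Back-substitute into (2): p₂ = (210 + 3×412/19) / 13 = 402/19.

p₁ = 412/19, p₂ = 402/19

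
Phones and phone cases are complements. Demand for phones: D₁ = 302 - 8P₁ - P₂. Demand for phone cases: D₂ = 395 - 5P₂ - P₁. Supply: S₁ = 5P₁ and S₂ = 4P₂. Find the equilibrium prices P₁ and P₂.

P₁ = 2323/116, P₂ = 4833/116

Market 1: 302 - 8P₁ - P₂ = 5P₁ → 13P₁ + P₂ = 302.
Market 2: 9P₂ + P₁ = 395.
Eliminating P₂: 9×(1) − 1×(2) gives 116P₁ = 2323, so P₁ = 2323/116.
Back-substitute into (2): P₂ = (395 − 1×2323/116) / 9 = 4833/116.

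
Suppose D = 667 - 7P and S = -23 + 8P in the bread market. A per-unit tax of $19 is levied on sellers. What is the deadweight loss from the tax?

Deadweight loss = 10108/15

Pre-tax equilibrium: P* = 46, Q* = 345.
Tax on sellers shifts supply to S = -23 + 8(P − 19) = -175 + 8P.
667 - 7P = -175 + 8P gives buyer price Pb = 842/15; sellers receive Ps = 842/15 − 19 = 557/15.
New quantity: Q = 667 − 7(842/15) = 4111/15.
DWL = ½ × 19 × (345 − 4111/15) = 10108/15.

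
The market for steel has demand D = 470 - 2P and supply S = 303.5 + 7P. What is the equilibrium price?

Set D = S: 470 - 2P = 303.5 + 7P.
166.5 = 9P, so P* = 18.5.
Q* = 470 − 2(18.5) = 433.

P* = 18.5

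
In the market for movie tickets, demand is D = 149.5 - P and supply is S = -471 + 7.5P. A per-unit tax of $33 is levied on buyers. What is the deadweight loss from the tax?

Pre-tax equilibrium: P* = 73, Q* = 76.5.
Tax on buyers shifts demand to D = 149.5 − 1(P + 33) = 116.5 - P.
116.5 - P = -471 + 7.5P gives seller price Ps = 1175/17; buyers pay Pb = 1175/17 + 33 = 1736/17.
New quantity: Q = 149.5 − 1(1736/17) = 1611/34.
DWL = ½ × 33 × (76.5 − 1611/34) = 16335/34.

Deadweight loss = 16335/34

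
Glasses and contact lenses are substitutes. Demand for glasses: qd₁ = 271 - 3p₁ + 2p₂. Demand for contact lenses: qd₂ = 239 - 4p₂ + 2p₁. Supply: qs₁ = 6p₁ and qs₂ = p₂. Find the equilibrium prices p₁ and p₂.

Market 1: 271 - 3p₁ + 2p₂ = 6p₁ → 9p₁ - 2p₂ = 271.
Market 2: 5p₂ - 2p₁ = 239.
Eliminating p₂: 5×(1) + 2×(2) gives 41p₁ = 1833, so p₁ = 1833/41.
Back-substitute into (2): p₂ = (239 + 2×1833/41) / 5 = 2693/41.

p₁ = 1833/41, p₂ = 2693/41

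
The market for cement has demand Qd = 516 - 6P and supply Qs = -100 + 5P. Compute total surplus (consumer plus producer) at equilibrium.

Equilibrium: 516 - 6P = -100 + 5P gives P* = 56, Q* = 180.
Demand choke price: P = 86; supply starts at P = 20.
CS = ½(86 − 56)(180) = 2700; PS = ½(56 − 20)(180) = 3240.

Total surplus = 5940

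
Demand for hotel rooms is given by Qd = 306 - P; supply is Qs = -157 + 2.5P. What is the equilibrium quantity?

Set Qd = Qs: 306 - P = -157 + 2.5P.
463 = 3.5P, so P* = 926/7.
Q* = 306 − 1(926/7) = 1216/7.

Q* = 1216/7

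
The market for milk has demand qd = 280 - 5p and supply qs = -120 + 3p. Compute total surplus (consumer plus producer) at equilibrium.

Total surplus = 240

Equilibrium: 280 - 5p = -120 + 3p gives p* = 50, q* = 30.
Demand choke price: p = 56; supply starts at p = 40.
CS = ½(56 − 50)(30) = 90; PS = ½(50 − 40)(30) = 150.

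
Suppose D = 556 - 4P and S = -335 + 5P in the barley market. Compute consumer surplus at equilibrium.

Equilibrium: 556 - 4P = -335 + 5P gives P* = 99, Q* = 160.
Demand choke price (D = 0): P = 139.
CS = ½(139 − 99)(160) = 3200.

Consumer surplus = 3200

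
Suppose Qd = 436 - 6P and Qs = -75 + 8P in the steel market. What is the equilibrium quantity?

Q* = 217

Set Qd = Qs: 436 - 6P = -75 + 8P.
511 = 14P, so P* = 36.5.
Q* = 436 − 6(36.5) = 217.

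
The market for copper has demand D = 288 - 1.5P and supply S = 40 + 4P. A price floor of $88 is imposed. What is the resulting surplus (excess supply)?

Surplus = 236

Equilibrium price would be P* = 496/11, so the floor at 88 binds.
At P = 88: D = 156, S = 392.
Surplus = 392 − 156 = 236.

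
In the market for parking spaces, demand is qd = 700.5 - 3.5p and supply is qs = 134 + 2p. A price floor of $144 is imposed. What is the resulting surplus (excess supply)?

Equilibrium price would be p* = 103, so the floor at 144 binds.
At p = 144: qd = 196.5, qs = 422.
Surplus = 422 − 196.5 = 225.5.

Surplus = 225.5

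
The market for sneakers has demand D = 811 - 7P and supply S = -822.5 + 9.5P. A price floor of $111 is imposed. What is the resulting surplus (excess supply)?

Surplus = 198

Equilibrium price would be P* = 99, so the floor at 111 binds.
At P = 111: D = 34, S = 232.
Surplus = 232 − 34 = 198.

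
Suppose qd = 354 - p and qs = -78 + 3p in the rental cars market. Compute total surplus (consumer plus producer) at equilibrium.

Equilibrium: 354 - p = -78 + 3p gives p* = 108, q* = 246.
Demand choke price: p = 354; supply starts at p = 26.
CS = ½(354 − 108)(246) = 30258; PS = ½(108 − 26)(246) = 10086.

Total surplus = 40344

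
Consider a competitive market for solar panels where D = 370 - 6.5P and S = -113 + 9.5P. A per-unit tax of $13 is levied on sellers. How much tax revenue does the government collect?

Pre-tax equilibrium: P* = 30.1875, Q* = 173.78125.
Tax on sellers shifts supply to S = -113 + 9.5(P − 13) = -236.5 + 9.5P.
370 - 6.5P = -236.5 + 9.5P gives buyer price Pb = 37.90625; sellers receive Ps = 37.90625 − 13 = 24.90625.
New quantity: Q = 370 − 6.5(37.90625) = 123.609375.
Revenue = 13 × 123.609375 = 1606.921875.

Tax revenue = 1606.921875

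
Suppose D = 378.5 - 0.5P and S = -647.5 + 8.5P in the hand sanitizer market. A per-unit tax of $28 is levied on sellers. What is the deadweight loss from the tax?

Deadweight loss = 1666/9

Pre-tax equilibrium: P* = 114, Q* = 321.5.
Tax on sellers shifts supply to S = -647.5 + 8.5(P − 28) = -885.5 + 8.5P.
378.5 - 0.5P = -885.5 + 8.5P gives buyer price Pb = 1264/9; sellers receive Ps = 1264/9 − 28 = 1012/9.
New quantity: Q = 378.5 − 0.5(1264/9) = 5549/18.
DWL = ½ × 28 × (321.5 − 5549/18) = 1666/9.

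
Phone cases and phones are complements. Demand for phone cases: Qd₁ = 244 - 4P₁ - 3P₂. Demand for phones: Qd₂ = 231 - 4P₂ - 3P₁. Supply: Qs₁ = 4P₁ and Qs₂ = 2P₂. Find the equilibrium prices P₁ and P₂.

P₁ = 257/13, P₂ = 372/13

Market 1: 244 - 4P₁ - 3P₂ = 4P₁ → 8P₁ + 3P₂ = 244.
Market 2: 6P₂ + 3P₁ = 231.
Eliminating P₂: 6×(1) − 3×(2) gives 39P₁ = 771, so P₁ = 257/13.
Back-substitute into (2): P₂ = (231 − 3×257/13) / 6 = 372/13.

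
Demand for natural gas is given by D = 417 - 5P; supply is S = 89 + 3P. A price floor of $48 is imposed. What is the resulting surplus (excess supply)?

Surplus = 56

Equilibrium price would be P* = 41, so the floor at 48 binds.
At P = 48: D = 177, S = 233.
Surplus = 233 − 177 = 56.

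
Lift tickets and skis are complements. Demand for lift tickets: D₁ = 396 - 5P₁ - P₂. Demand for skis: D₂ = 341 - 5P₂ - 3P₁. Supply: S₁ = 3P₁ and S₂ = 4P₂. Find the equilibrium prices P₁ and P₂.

P₁ = 3223/69, P₂ = 1540/69

Market 1: 396 - 5P₁ - P₂ = 3P₁ → 8P₁ + P₂ = 396.
Market 2: 9P₂ + 3P₁ = 341.
Eliminating P₂: 9×(1) − 1×(2) gives 69P₁ = 3223, so P₁ = 3223/69.
Back-substitute into (2): P₂ = (341 − 3×3223/69) / 9 = 1540/69.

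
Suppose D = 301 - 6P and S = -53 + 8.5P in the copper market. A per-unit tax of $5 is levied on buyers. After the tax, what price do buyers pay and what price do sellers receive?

Buyers pay 793/29, sellers receive 648/29

Pre-tax equilibrium: P* = 708/29, Q* = 4481/29.
Tax on buyers shifts demand to D = 301 − 6(P + 5) = 271 - 6P.
271 - 6P = -53 + 8.5P gives seller price Ps = 648/29; buyers pay Pb = 648/29 + 5 = 793/29.
New quantity: Q = 301 − 6(793/29) = 3971/29.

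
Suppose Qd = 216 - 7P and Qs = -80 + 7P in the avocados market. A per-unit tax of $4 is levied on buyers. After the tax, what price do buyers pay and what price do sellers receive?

Pre-tax equilibrium: P* = 148/7, Q* = 68.
Tax on buyers shifts demand to Qd = 216 − 7(P + 4) = 188 - 7P.
188 - 7P = -80 + 7P gives seller price Ps = 134/7; buyers pay Pb = 134/7 + 4 = 162/7.
New quantity: Q = 216 − 7(162/7) = 54.

Buyers pay 162/7, sellers receive 134/7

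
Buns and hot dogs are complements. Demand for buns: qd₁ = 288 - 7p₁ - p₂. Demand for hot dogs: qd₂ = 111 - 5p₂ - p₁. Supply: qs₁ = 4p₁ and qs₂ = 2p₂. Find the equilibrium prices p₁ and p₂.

Market 1: 288 - 7p₁ - p₂ = 4p₁ → 11p₁ + p₂ = 288.
Market 2: 7p₂ + p₁ = 111.
Eliminating p₂: 7×(1) − 1×(2) gives 76p₁ = 1905, so p₁ = 1905/76.
Back-substitute into (2): p₂ = (111 − 1×1905/76) / 7 = 933/76.

p₁ = 1905/76, p₂ = 933/76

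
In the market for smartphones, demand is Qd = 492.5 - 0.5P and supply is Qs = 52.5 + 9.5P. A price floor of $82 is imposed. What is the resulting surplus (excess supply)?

Equilibrium price would be P* = 44, so the floor at 82 binds.
At P = 82: Qd = 451.5, Qs = 831.5.
Surplus = 831.5 − 451.5 = 380.

Surplus = 380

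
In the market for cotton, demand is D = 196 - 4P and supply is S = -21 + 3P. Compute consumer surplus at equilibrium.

Consumer surplus = 648

Equilibrium: 196 - 4P = -21 + 3P gives P* = 31, Q* = 72.
Demand choke price (D = 0): P = 49.
CS = ½(49 − 31)(72) = 648.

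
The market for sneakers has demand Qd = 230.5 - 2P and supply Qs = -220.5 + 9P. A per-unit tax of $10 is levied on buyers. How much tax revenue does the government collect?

Tax revenue = 14535/11

Pre-tax equilibrium: P* = 41, Q* = 148.5.
Tax on buyers shifts demand to Qd = 230.5 − 2(P + 10) = 210.5 - 2P.
210.5 - 2P = -220.5 + 9P gives seller price Ps = 431/11; buyers pay Pb = 431/11 + 10 = 541/11.
New quantity: Q = 230.5 − 2(541/11) = 2907/22.
Revenue = 10 × 2907/22 = 14535/11.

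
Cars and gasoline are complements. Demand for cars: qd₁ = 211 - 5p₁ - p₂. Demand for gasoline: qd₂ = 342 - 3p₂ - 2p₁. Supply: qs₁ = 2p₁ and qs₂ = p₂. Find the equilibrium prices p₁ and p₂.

p₁ = 251/13, p₂ = 986/13

Market 1: 211 - 5p₁ - p₂ = 2p₁ → 7p₁ + p₂ = 211.
Market 2: 4p₂ + 2p₁ = 342.
Eliminating p₂: 4×(1) − 1×(2) gives 26p₁ = 502, so p₁ = 251/13.
Back-substitute into (2): p₂ = (342 − 2×251/13) / 4 = 986/13.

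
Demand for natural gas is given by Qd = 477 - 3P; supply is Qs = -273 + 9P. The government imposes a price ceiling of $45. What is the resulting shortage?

Equilibrium price would be P* = 62.5, so the ceiling at 45 binds.
At P = 45: Qd = 477 − 3(45) = 342, Qs = -273 + 9(45) = 132.
Shortage = 342 − 132 = 210.

Shortage = 210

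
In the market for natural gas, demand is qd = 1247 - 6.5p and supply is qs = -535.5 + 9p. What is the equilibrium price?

Set qd = qs: 1247 - 6.5p = -535.5 + 9p.
1782.5 = 15.5p, so p* = 115.
q* = 1247 − 6.5(115) = 499.5.

p* = 115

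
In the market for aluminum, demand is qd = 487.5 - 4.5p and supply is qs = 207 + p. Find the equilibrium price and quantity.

p* = 51, q* = 258

Set qd = qs: 487.5 - 4.5p = 207 + p.
280.5 = 5.5p, so p* = 51.
q* = 487.5 − 4.5(51) = 258.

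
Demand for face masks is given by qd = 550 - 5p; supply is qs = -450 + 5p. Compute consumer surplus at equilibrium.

Consumer surplus = 250

Equilibrium: 550 - 5p = -450 + 5p gives p* = 100, q* = 50.
Demand choke price (qd = 0): p = 110.
CS = ½(110 − 100)(50) = 250.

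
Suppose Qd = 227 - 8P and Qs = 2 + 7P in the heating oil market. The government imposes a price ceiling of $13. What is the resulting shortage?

Shortage = 30

Equilibrium price would be P* = 15, so the ceiling at 13 binds.
At P = 13: Qd = 227 − 8(13) = 123, Qs = 2 + 7(13) = 93.
Shortage = 123 − 93 = 30.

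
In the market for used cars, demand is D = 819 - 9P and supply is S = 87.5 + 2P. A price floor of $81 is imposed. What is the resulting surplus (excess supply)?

Surplus = 159.5

Equilibrium price would be P* = 66.5, so the floor at 81 binds.
At P = 81: D = 90, S = 249.5.
Surplus = 249.5 − 90 = 159.5.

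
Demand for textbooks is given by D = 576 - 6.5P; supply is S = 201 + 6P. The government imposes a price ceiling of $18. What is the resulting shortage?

Equilibrium price would be P* = 30, so the ceiling at 18 binds.
At P = 18: D = 576 − 6.5(18) = 459, S = 201 + 6(18) = 309.
Shortage = 459 − 309 = 150.

Shortage = 150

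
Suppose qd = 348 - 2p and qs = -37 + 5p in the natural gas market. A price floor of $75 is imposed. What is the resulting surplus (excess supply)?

Equilibrium price would be p* = 55, so the floor at 75 binds.
At p = 75: qd = 198, qs = 338.
Surplus = 338 − 198 = 140.

Surplus = 140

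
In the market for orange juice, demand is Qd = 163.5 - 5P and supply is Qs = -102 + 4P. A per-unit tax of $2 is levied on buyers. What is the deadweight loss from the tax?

Pre-tax equilibrium: P* = 29.5, Q* = 16.
Tax on buyers shifts demand to Qd = 163.5 − 5(P + 2) = 153.5 - 5P.
153.5 - 5P = -102 + 4P gives seller price Ps = 511/18; buyers pay Pb = 511/18 + 2 = 547/18.
New quantity: Q = 163.5 − 5(547/18) = 104/9.
DWL = ½ × 2 × (16 − 104/9) = 40/9.

Deadweight loss = 40/9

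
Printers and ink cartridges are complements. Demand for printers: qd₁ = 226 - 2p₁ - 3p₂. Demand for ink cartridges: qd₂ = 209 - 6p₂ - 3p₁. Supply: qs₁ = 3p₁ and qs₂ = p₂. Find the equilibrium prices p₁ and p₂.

Market 1: 226 - 2p₁ - 3p₂ = 3p₁ → 5p₁ + 3p₂ = 226.
Market 2: 7p₂ + 3p₁ = 209.
Eliminating p₂: 7×(1) − 3×(2) gives 26p₁ = 955, so p₁ = 955/26.
Back-substitute into (2): p₂ = (209 − 3×955/26) / 7 = 367/26.

p₁ = 955/26, p₂ = 367/26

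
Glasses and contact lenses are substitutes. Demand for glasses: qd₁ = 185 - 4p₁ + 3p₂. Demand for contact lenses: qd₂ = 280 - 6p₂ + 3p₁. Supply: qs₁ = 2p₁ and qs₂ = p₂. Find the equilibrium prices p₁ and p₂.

p₁ = 2135/33, p₂ = 745/11

Market 1: 185 - 4p₁ + 3p₂ = 2p₁ → 6p₁ - 3p₂ = 185.
Market 2: 7p₂ - 3p₁ = 280.
Eliminating p₂: 7×(1) + 3×(2) gives 33p₁ = 2135, so p₁ = 2135/33.
Back-substitute into (2): p₂ = (280 + 3×2135/33) / 7 = 745/11.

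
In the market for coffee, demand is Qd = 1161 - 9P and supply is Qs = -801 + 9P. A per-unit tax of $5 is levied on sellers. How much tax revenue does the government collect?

Tax revenue = 787.5

Pre-tax equilibrium: P* = 109, Q* = 180.
Tax on sellers shifts supply to Qs = -801 + 9(P − 5) = -846 + 9P.
1161 - 9P = -846 + 9P gives buyer price Pb = 111.5; sellers receive Ps = 111.5 − 5 = 106.5.
New quantity: Q = 1161 − 9(111.5) = 157.5.
Revenue = 5 × 157.5 = 787.5.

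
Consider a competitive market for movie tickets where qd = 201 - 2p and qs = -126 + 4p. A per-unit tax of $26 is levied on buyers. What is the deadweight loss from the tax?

Pre-tax equilibrium: p* = 54.5, q* = 92.
Tax on buyers shifts demand to qd = 201 − 2(p + 26) = 149 - 2p.
149 - 2p = -126 + 4p gives seller price ps = 275/6; buyers pay pb = 275/6 + 26 = 431/6.
New quantity: q = 201 − 2(431/6) = 172/3.
DWL = ½ × 26 × (92 − 172/3) = 1352/3.

Deadweight loss = 1352/3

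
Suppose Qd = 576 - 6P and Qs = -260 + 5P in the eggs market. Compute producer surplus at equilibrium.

Producer surplus = 1440

Equilibrium: 576 - 6P = -260 + 5P gives P* = 76, Q* = 120.
Supply starts at P = 52 (where Qs = 0).
PS = ½(76 − 52)(120) = 1440.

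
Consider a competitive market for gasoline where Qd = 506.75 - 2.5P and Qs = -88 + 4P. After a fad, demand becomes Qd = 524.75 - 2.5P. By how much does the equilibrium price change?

Original equilibrium: P* = 91.5, Q* = 278.
New equilibrium: 524.75 - 2.5P = -88 + 4P, so 612.75 = 6.5P and P' = 2451/26; Q' = 524.75 − 2.5(2451/26) = 3758/13.
Change in price: 2451/26 − 91.5 = 36/13.

ΔP = 36/13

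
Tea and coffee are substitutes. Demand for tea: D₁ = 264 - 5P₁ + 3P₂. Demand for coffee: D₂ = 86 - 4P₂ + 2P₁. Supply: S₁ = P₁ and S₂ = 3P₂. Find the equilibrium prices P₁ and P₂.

P₁ = 58.5, P₂ = 29

Market 1: 264 - 5P₁ + 3P₂ = P₁ → 6P₁ - 3P₂ = 264.
Market 2: 7P₂ - 2P₁ = 86.
Eliminating P₂: 7×(1) + 3×(2) gives 36P₁ = 2106, so P₁ = 58.5.
Back-substitute into (2): P₂ = (86 + 2×58.5) / 7 = 29.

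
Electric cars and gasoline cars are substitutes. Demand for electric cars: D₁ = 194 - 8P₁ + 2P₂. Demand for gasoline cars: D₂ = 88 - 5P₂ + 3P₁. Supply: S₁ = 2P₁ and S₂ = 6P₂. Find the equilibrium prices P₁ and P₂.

P₁ = 1155/52, P₂ = 731/52

Market 1: 194 - 8P₁ + 2P₂ = 2P₁ → 10P₁ - 2P₂ = 194.
Market 2: 11P₂ - 3P₁ = 88.
Eliminating P₂: 11×(1) + 2×(2) gives 104P₁ = 2310, so P₁ = 1155/52.
Back-substitute into (2): P₂ = (88 + 3×1155/52) / 11 = 731/52.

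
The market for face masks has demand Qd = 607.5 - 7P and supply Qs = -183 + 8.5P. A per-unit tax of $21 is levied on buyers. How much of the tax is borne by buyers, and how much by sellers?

Buyers bear 357/31, sellers bear 294/31

Pre-tax equilibrium: P* = 51, Q* = 250.5.
Tax on buyers shifts demand to Qd = 607.5 − 7(P + 21) = 460.5 - 7P.
460.5 - 7P = -183 + 8.5P gives seller price Ps = 1287/31; buyers pay Pb = 1287/31 + 21 = 1938/31.
New quantity: Q = 607.5 − 7(1938/31) = 10533/62.
Buyer burden = 1938/31 − 51 = 357/31; seller burden = 51 − 1287/31 = 294/31.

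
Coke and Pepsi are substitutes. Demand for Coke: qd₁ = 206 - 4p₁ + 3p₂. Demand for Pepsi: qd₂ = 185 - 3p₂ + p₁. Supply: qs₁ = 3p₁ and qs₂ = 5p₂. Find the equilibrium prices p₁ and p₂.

p₁ = 2203/53, p₂ = 1501/53

Market 1: 206 - 4p₁ + 3p₂ = 3p₁ → 7p₁ - 3p₂ = 206.
Market 2: 8p₂ - p₁ = 185.
Eliminating p₂: 8×(1) + 3×(2) gives 53p₁ = 2203, so p₁ = 2203/53.
Back-substitute into (2): p₂ = (185 + 1×2203/53) / 8 = 1501/53.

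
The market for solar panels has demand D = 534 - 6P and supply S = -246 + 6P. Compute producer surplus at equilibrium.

Producer surplus = 1728

Equilibrium: 534 - 6P = -246 + 6P gives P* = 65, Q* = 144.
Supply starts at P = 41 (where S = 0).
PS = ½(65 − 41)(144) = 1728.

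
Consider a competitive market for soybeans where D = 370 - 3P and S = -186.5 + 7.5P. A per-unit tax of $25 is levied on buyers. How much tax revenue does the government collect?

Tax revenue = 27550/7

Pre-tax equilibrium: P* = 53, Q* = 211.
Tax on buyers shifts demand to D = 370 − 3(P + 25) = 295 - 3P.
295 - 3P = -186.5 + 7.5P gives seller price Ps = 321/7; buyers pay Pb = 321/7 + 25 = 496/7.
New quantity: Q = 370 − 3(496/7) = 1102/7.
Revenue = 25 × 1102/7 = 27550/7.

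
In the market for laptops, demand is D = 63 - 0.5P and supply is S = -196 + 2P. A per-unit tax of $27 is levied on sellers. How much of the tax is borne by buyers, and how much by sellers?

Pre-tax equilibrium: P* = 103.6, Q* = 11.2.
Tax on sellers shifts supply to S = -196 + 2(P − 27) = -250 + 2P.
63 - 0.5P = -250 + 2P gives buyer price Pb = 125.2; sellers receive Ps = 125.2 − 27 = 98.2.
New quantity: Q = 63 − 0.5(125.2) = 0.4.
Buyer burden = 125.2 − 103.6 = 21.6; seller burden = 103.6 − 98.2 = 5.4.

Buyers bear $21.6, sellers bear $5.4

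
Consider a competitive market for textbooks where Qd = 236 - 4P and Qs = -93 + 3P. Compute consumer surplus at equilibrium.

Equilibrium: 236 - 4P = -93 + 3P gives P* = 47, Q* = 48.
Demand choke price (Qd = 0): P = 59.
CS = ½(59 − 47)(48) = 288.

Consumer surplus = 288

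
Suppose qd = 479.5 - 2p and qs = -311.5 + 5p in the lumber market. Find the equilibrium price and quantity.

Set qd = qs: 479.5 - 2p = -311.5 + 5p.
791 = 7p, so p* = 113.
q* = 479.5 − 2(113) = 253.5.

p* = 113, q* = 253.5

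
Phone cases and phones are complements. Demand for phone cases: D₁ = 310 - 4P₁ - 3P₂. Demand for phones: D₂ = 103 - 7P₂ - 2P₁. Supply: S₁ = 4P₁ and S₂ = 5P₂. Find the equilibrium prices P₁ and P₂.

Market 1: 310 - 4P₁ - 3P₂ = 4P₁ → 8P₁ + 3P₂ = 310.
Market 2: 12P₂ + 2P₁ = 103.
Eliminating P₂: 12×(1) − 3×(2) gives 90P₁ = 3411, so P₁ = 37.9.
Back-substitute into (2): P₂ = (103 − 2×37.9) / 12 = 34/15.

P₁ = 37.9, P₂ = 34/15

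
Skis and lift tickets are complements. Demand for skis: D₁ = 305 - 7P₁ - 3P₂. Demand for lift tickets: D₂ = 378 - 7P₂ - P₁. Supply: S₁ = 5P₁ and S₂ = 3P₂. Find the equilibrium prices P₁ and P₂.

Market 1: 305 - 7P₁ - 3P₂ = 5P₁ → 12P₁ + 3P₂ = 305.
Market 2: 10P₂ + P₁ = 378.
Eliminating P₂: 10×(1) − 3×(2) gives 117P₁ = 1916, so P₁ = 1916/117.
Back-substitute into (2): P₂ = (378 − 1×1916/117) / 10 = 4231/117.

P₁ = 1916/117, P₂ = 4231/117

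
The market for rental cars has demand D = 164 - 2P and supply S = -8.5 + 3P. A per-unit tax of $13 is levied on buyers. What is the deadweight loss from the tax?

Pre-tax equilibrium: P* = 34.5, Q* = 95.
Tax on buyers shifts demand to D = 164 − 2(P + 13) = 138 - 2P.
138 - 2P = -8.5 + 3P gives seller price Ps = 29.3; buyers pay Pb = 29.3 + 13 = 42.3.
New quantity: Q = 164 − 2(42.3) = 79.4.
DWL = ½ × 13 × (95 − 79.4) = 101.4.

Deadweight loss = 101.4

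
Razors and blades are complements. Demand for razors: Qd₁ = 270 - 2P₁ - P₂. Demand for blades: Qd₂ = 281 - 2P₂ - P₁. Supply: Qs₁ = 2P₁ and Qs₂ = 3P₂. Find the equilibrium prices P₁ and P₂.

Market 1: 270 - 2P₁ - P₂ = 2P₁ → 4P₁ + P₂ = 270.
Market 2: 5P₂ + P₁ = 281.
Eliminating P₂: 5×(1) − 1×(2) gives 19P₁ = 1069, so P₁ = 1069/19.
Back-substitute into (2): P₂ = (281 − 1×1069/19) / 5 = 854/19.

P₁ = 1069/19, P₂ = 854/19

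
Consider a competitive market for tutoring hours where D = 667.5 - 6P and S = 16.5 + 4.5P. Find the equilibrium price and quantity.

P* = 62, Q* = 295.5

Set D = S: 667.5 - 6P = 16.5 + 4.5P.
651 = 10.5P, so P* = 62.
Q* = 667.5 − 6(62) = 295.5.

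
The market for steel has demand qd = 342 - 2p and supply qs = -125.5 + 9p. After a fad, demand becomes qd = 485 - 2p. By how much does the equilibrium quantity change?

Original equilibrium: p* = 42.5, q* = 257.
New equilibrium: 485 - 2p = -125.5 + 9p, so 610.5 = 11p and p' = 55.5; q' = 485 − 2(55.5) = 374.
Change in quantity: 374 − 257 = 117.

Δq = 117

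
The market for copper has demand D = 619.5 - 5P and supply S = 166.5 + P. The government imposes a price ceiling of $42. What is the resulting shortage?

Shortage = 201

Equilibrium price would be P* = 75.5, so the ceiling at 42 binds.
At P = 42: D = 619.5 − 5(42) = 409.5, S = 166.5 + 1(42) = 208.5.
Shortage = 409.5 − 208.5 = 201.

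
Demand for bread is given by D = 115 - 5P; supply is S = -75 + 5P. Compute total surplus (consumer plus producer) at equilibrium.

Total surplus = 80

Equilibrium: 115 - 5P = -75 + 5P gives P* = 19, Q* = 20.
Demand choke price: P = 23; supply starts at P = 15.
CS = ½(23 − 19)(20) = 40; PS = ½(19 − 15)(20) = 40.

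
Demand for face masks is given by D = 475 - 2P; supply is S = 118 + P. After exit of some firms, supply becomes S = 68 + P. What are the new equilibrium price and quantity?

P' = 407/3, Q' = 611/3

Original equilibrium: P* = 119, Q* = 237.
New equilibrium: 475 - 2P = 68 + P, so 407 = 3P and P' = 407/3; Q' = 475 − 2(407/3) = 611/3.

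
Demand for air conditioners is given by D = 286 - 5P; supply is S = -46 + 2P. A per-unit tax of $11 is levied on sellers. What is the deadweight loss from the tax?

Pre-tax equilibrium: P* = 332/7, Q* = 342/7.
Tax on sellers shifts supply to S = -46 + 2(P − 11) = -68 + 2P.
286 - 5P = -68 + 2P gives buyer price Pb = 354/7; sellers receive Ps = 354/7 − 11 = 277/7.
New quantity: Q = 286 − 5(354/7) = 232/7.
DWL = ½ × 11 × (342/7 − 232/7) = 605/7.

Deadweight loss = 605/7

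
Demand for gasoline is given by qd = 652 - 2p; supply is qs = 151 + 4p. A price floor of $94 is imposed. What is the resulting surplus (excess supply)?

Surplus = 63

Equilibrium price would be p* = 83.5, so the floor at 94 binds.
At p = 94: qd = 464, qs = 527.
Surplus = 527 − 464 = 63.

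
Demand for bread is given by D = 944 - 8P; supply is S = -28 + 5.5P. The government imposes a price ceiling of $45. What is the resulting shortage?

Shortage = 364.5

Equilibrium price would be P* = 72, so the ceiling at 45 binds.
At P = 45: D = 944 − 8(45) = 584, S = -28 + 5.5(45) = 219.5.
Shortage = 584 − 219.5 = 364.5.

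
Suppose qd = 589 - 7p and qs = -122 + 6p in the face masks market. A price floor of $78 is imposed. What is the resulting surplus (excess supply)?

Equilibrium price would be p* = 711/13, so the floor at 78 binds.
At p = 78: qd = 43, qs = 346.
Surplus = 346 − 43 = 303.

Surplus = 303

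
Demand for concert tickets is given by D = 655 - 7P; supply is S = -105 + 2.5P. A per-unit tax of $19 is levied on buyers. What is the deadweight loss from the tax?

Deadweight loss = 332.5

Pre-tax equilibrium: P* = 80, Q* = 95.
Tax on buyers shifts demand to D = 655 − 7(P + 19) = 522 - 7P.
522 - 7P = -105 + 2.5P gives seller price Ps = 66; buyers pay Pb = 66 + 19 = 85.
New quantity: Q = 655 − 7(85) = 60.
DWL = ½ × 19 × (95 − 60) = 332.5.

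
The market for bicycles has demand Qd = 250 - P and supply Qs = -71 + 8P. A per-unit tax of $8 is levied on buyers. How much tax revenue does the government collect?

Pre-tax equilibrium: P* = 107/3, Q* = 643/3.
Tax on buyers shifts demand to Qd = 250 − 1(P + 8) = 242 - P.
242 - P = -71 + 8P gives seller price Ps = 313/9; buyers pay Pb = 313/9 + 8 = 385/9.
New quantity: Q = 250 − 1(385/9) = 1865/9.
Revenue = 8 × 1865/9 = 14920/9.

Tax revenue = 14920/9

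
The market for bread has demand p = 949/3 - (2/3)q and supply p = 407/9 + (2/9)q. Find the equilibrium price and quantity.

p* = 113, q* = 305

Set the two price expressions equal: 949/3 - (2/3)q = 407/9 + (2/9)q.
2440/9 = (8/9)q, so q* = 305.
p* = 949/3 − (2/3)(305) = 113.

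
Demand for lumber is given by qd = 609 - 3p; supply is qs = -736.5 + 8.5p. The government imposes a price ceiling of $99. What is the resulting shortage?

Shortage = 207

Equilibrium price would be p* = 117, so the ceiling at 99 binds.
At p = 99: qd = 609 − 3(99) = 312, qs = -736.5 + 8.5(99) = 105.
Shortage = 312 − 105 = 207.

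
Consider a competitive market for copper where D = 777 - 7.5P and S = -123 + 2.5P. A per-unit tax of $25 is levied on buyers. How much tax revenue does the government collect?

Tax revenue = 1378.125

Pre-tax equilibrium: P* = 90, Q* = 102.
Tax on buyers shifts demand to D = 777 − 7.5(P + 25) = 589.5 - 7.5P.
589.5 - 7.5P = -123 + 2.5P gives seller price Ps = 71.25; buyers pay Pb = 71.25 + 25 = 96.25.
New quantity: Q = 777 − 7.5(96.25) = 55.125.
Revenue = 25 × 55.125 = 1378.125.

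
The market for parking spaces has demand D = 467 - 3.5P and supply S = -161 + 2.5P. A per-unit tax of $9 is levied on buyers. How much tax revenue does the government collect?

Tax revenue = 787.875

Pre-tax equilibrium: P* = 314/3, Q* = 302/3.
Tax on buyers shifts demand to D = 467 − 3.5(P + 9) = 435.5 - 3.5P.
435.5 - 3.5P = -161 + 2.5P gives seller price Ps = 1193/12; buyers pay Pb = 1193/12 + 9 = 1301/12.
New quantity: Q = 467 − 3.5(1301/12) = 2101/24.
Revenue = 9 × 2101/24 = 787.875.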